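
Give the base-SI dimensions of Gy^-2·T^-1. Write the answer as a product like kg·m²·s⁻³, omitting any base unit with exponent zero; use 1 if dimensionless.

kg⁻¹·m⁻⁴·s⁶·A

Gy = m²·s⁻².
So Gy⁻² = m⁻⁴·s⁴.
T = kg·s⁻²·A⁻¹.
So T⁻¹ = kg⁻¹·s²·A.
Combining: Gy⁻²·T⁻¹ = (m⁻⁴·s⁴) · (kg⁻¹·s²·A) = kg⁻¹·m⁻⁴·s⁶·A.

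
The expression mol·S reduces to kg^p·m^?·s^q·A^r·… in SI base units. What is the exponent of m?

-2

S = 1/Ω (conductance is reciprocal resistance),
    = kg⁻¹·m⁻²·s³·A².
Combining: mol·S = mol · (kg⁻¹·m⁻²·s³·A²) = kg⁻¹·m⁻²·s³·A²·mol.
The exponent of m is -2.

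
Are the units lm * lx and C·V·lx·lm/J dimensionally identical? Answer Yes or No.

Left side:
  lm = cd.
  lx = m⁻²·cd.
  Combining: lm·lx = cd · (m⁻²·cd) = m⁻²·cd².
Right side:
  C = A·s = s·A (charge = current × time).
  V = W/A (potential = power per current),
      = kg·m²·s⁻³·A⁻¹.
  lx = lm/m² (illuminance = luminous flux per area),
      = m⁻²·cd.
  lm = cd·sr = cd (luminous flux; sr is dimensionless).
  J = N·m (work = force × distance),
      = kg·m²·s⁻².
  So J⁻¹ = kg⁻¹·m⁻²·s².
  Combining: C·V·lx·lm·J⁻¹ = (s·A) · (kg·m²·s⁻³·A⁻¹) · (m⁻²·cd) · cd · (kg⁻¹·m⁻²·s²) = m⁻²·cd².
Both reduce to m⁻²·cd².

Yes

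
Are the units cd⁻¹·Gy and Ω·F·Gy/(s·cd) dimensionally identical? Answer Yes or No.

Left side:
  Gy = J/kg (absorbed dose = energy per mass),
      = m²·s⁻².
  Combining: cd⁻¹·Gy = cd⁻¹ · (m²·s⁻²) = m²·s⁻²·cd⁻¹.
Right side:
  Ω = kg·m²·s⁻³·A⁻².
  F = kg⁻¹·m⁻²·s⁴·A².
  Gy = m²·s⁻².
  Combining: Ω·s⁻¹·F·Gy·cd⁻¹ = (kg·m²·s⁻³·A⁻²) · s⁻¹ · (kg⁻¹·m⁻²·s⁴·A²) · (m²·s⁻²) · cd⁻¹ = m²·s⁻²·cd⁻¹.
Both reduce to m²·s⁻²·cd⁻¹.

Yes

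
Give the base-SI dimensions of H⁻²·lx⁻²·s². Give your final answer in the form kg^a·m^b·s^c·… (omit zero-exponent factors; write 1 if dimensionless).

H = kg·m²·s⁻²·A⁻².
So H⁻² = kg⁻²·m⁻⁴·s⁴·A⁴.
lx = m⁻²·cd.
So lx⁻² = m⁴·cd⁻².
Combining: H⁻²·lx⁻²·s² = (kg⁻²·m⁻⁴·s⁴·A⁴) · (m⁴·cd⁻²) · s² = kg⁻²·s⁶·A⁴·cd⁻².

kg⁻²·s⁶·A⁴·cd⁻²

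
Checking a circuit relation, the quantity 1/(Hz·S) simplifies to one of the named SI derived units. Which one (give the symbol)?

H

Hz = 1/s = s⁻¹ (frequency is cycles per second).
So Hz⁻¹ = s.
S = 1/Ω (conductance is reciprocal resistance),
    = kg⁻¹·m⁻²·s³·A².
So S⁻¹ = kg·m²·s⁻³·A⁻².
Combining: Hz⁻¹·S⁻¹ = s · (kg·m²·s⁻³·A⁻²) = kg·m²·s⁻²·A⁻².
kg·m²·s⁻²·A⁻² is the base-SI form of the henry.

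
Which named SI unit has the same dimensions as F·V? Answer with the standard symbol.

F = C/V (capacitance = charge per voltage),
    = A·s/(kg·m²·s⁻³·A⁻¹) (substituting C and V),
    = kg⁻¹·m⁻²·s⁴·A².
V = W/A (potential = power per current),
    = kg·m²·s⁻³·A⁻¹.
Combining: F·V = (kg⁻¹·m⁻²·s⁴·A²) · (kg·m²·s⁻³·A⁻¹) = s·A.
s·A is the base-SI form of the coulomb.

C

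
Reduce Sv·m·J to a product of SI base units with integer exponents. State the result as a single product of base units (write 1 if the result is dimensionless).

kg·m⁵·s⁻⁴

Sv = J/kg (equivalent dose = energy per mass),
    = m²·s⁻².
J = N·m (work = force × distance),
    = kg·m²·s⁻².
Combining: Sv·m·J = (m²·s⁻²) · m · (kg·m²·s⁻²) = kg·m⁵·s⁻⁴.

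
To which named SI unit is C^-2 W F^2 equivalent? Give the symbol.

C = s·A.
So C⁻² = s⁻²·A⁻².
W = kg·m²·s⁻³.
F = kg⁻¹·m⁻²·s⁴·A².
So F² = kg⁻²·m⁻⁴·s⁸·A⁴.
Combining: C⁻²·W·F² = (s⁻²·A⁻²) · (kg·m²·s⁻³) · (kg⁻²·m⁻⁴·s⁸·A⁴) = kg⁻¹·m⁻²·s³·A².
kg⁻¹·m⁻²·s³·A² is the base-SI form of the siemens.

S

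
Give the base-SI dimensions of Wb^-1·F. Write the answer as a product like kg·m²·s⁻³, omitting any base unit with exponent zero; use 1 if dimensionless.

Wb = kg·m²·s⁻²·A⁻¹.
So Wb⁻¹ = kg⁻¹·m⁻²·s²·A.
F = kg⁻¹·m⁻²·s⁴·A².
Combining: Wb⁻¹·F = (kg⁻¹·m⁻²·s²·A) · (kg⁻¹·m⁻²·s⁴·A²) = kg⁻²·m⁻⁴·s⁶·A³.

kg⁻²·m⁻⁴·s⁶·A³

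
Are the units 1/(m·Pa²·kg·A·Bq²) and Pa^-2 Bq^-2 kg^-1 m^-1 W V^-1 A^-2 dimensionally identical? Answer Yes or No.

Left side:
  Pa = N/m² (pressure = force per area),
      = kg·m⁻¹·s⁻².
  So Pa⁻² = kg⁻²·m²·s⁴.
  Bq = 1/s = s⁻¹ (activity is decays per second).
  So Bq⁻² = s².
  Combining: m⁻¹·Pa⁻²·kg⁻¹·A⁻¹·Bq⁻² = m⁻¹ · (kg⁻²·m²·s⁴) · kg⁻¹ · A⁻¹ · s² = kg⁻³·m·s⁶·A⁻¹.
Right side:
  Pa = N/m² (pressure = force per area),
      = kg·m⁻¹·s⁻².
  So Pa⁻² = kg⁻²·m²·s⁴.
  Bq = 1/s = s⁻¹ (activity is decays per second).
  So Bq⁻² = s².
  W = J/s (power = energy per time),
      = kg·m²·s⁻³.
  V = W/A (potential = power per current),
      = kg·m²·s⁻³·A⁻¹.
  So V⁻¹ = kg⁻¹·m⁻²·s³·A.
  Combining: Pa⁻²·Bq⁻²·kg⁻¹·m⁻¹·W·V⁻¹·A⁻² = (kg⁻²·m²·s⁴) · s² · kg⁻¹ · m⁻¹ · (kg·m²·s⁻³) · (kg⁻¹·m⁻²·s³·A) · A⁻² = kg⁻³·m·s⁶·A⁻¹.
Both reduce to kg⁻³·m·s⁶·A⁻¹.

Yes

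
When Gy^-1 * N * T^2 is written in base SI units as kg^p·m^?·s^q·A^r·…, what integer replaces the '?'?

-1

Gy = J/kg (absorbed dose = energy per mass),
    = m²·s⁻².
So Gy⁻¹ = m⁻²·s².
N = kg·m/s² = kg·m·s⁻² (force = mass × acceleration).
T = Wb/m² (flux density = flux per area),
    = kg·s⁻²·A⁻¹.
So T² = kg²·s⁻⁴·A⁻².
Combining: Gy⁻¹·N·T² = (m⁻²·s²) · (kg·m·s⁻²) · (kg²·s⁻⁴·A⁻²) = kg³·m⁻¹·s⁻⁴·A⁻².
The exponent of m is -1.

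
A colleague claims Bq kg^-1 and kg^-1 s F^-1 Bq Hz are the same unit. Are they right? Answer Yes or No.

Left side:
  Bq = 1/s = s⁻¹ (activity is decays per second).
  Combining: Bq·kg⁻¹ = s⁻¹ · kg⁻¹ = kg⁻¹·s⁻¹.
Right side:
  F = C/V (capacitance = charge per voltage),
      = A·s/(kg·m²·s⁻³·A⁻¹) (substituting C and V),
      = kg⁻¹·m⁻²·s⁴·A².
  So F⁻¹ = kg·m²·s⁻⁴·A⁻².
  Bq = 1/s = s⁻¹ (activity is decays per second).
  Hz = 1/s = s⁻¹ (frequency is cycles per second).
  Combining: kg⁻¹·s·F⁻¹·Bq·Hz = kg⁻¹ · s · (kg·m²·s⁻⁴·A⁻²) · s⁻¹ · s⁻¹ = m²·s⁻⁵·A⁻².
Left is kg⁻¹·s⁻¹; right is m²·s⁻⁵·A⁻² — different.

No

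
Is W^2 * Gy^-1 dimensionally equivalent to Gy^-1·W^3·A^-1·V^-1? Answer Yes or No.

Yes

Left side:
  W = kg·m²·s⁻³.
  So W² = kg²·m⁴·s⁻⁶.
  Gy = m²·s⁻².
  So Gy⁻¹ = m⁻²·s².
  Combining: W²·Gy⁻¹ = (kg²·m⁴·s⁻⁶) · (m⁻²·s²) = kg²·m²·s⁻⁴.
Right side:
  Gy = m²·s⁻².
  So Gy⁻¹ = m⁻²·s².
  W = kg·m²·s⁻³.
  So W³ = kg³·m⁶·s⁻⁹.
  V = kg·m²·s⁻³·A⁻¹.
  So V⁻¹ = kg⁻¹·m⁻²·s³·A.
  Combining: Gy⁻¹·W³·A⁻¹·V⁻¹ = (m⁻²·s²) · (kg³·m⁶·s⁻⁹) · A⁻¹ · (kg⁻¹·m⁻²·s³·A) = kg²·m²·s⁻⁴.
Both reduce to kg²·m²·s⁻⁴.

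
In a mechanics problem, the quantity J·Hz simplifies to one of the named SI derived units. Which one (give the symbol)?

J = kg·m²·s⁻².
Hz = s⁻¹.
Combining: J·Hz = (kg·m²·s⁻²) · s⁻¹ = kg·m²·s⁻³.
kg·m²·s⁻³ is the base-SI form of the watt.

W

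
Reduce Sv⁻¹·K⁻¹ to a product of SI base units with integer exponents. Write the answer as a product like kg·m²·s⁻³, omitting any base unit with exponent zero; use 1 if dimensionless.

Sv = m²·s⁻².
So Sv⁻¹ = m⁻²·s².
Combining: Sv⁻¹·K⁻¹ = (m⁻²·s²) · K⁻¹ = m⁻²·s²·K⁻¹.

m⁻²·s²·K⁻¹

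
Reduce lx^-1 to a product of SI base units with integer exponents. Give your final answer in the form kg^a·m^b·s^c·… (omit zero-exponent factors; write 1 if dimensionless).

m²·cd⁻¹

lx = lm/m² (illuminance = luminous flux per area),
    = m⁻²·cd.
So lx⁻¹ = m²·cd⁻¹.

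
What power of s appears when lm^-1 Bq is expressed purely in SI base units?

lm = cd·sr = cd (luminous flux; sr is dimensionless).
So lm⁻¹ = cd⁻¹.
Bq = 1/s = s⁻¹ (activity is decays per second).
Combining: lm⁻¹·Bq = cd⁻¹ · s⁻¹ = s⁻¹·cd⁻¹.
The exponent of s is -1.

-1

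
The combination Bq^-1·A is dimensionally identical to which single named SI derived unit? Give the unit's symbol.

Bq = 1/s = s⁻¹ (activity is decays per second).
So Bq⁻¹ = s.
Combining: Bq⁻¹·A = s · A = s·A.
s·A is the base-SI form of the coulomb.

C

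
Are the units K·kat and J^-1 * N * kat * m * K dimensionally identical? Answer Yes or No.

Left side:
  kat = mol/s = s⁻¹·mol (catalytic activity).
  Combining: K·kat = K · (s⁻¹·mol) = s⁻¹·K·mol.
Right side:
  J = kg·m²·s⁻².
  So J⁻¹ = kg⁻¹·m⁻²·s².
  N = kg·m·s⁻².
  kat = s⁻¹·mol.
  Combining: J⁻¹·N·kat·m·K = (kg⁻¹·m⁻²·s²) · (kg·m·s⁻²) · (s⁻¹·mol) · m · K = s⁻¹·K·mol.
Both reduce to s⁻¹·K·mol.

Yes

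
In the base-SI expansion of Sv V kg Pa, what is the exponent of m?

Sv = J/kg (equivalent dose = energy per mass),
    = m²·s⁻².
V = W/A (potential = power per current),
    = kg·m²·s⁻³·A⁻¹.
Pa = N/m² (pressure = force per area),
    = kg·m⁻¹·s⁻².
Combining: Sv·V·kg·Pa = (m²·s⁻²) · (kg·m²·s⁻³·A⁻¹) · kg · (kg·m⁻¹·s⁻²) = kg³·m³·s⁻⁷·A⁻¹.
The exponent of m is 3.

3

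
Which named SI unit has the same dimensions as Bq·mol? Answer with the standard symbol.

Bq = s⁻¹.
Combining: Bq·mol = s⁻¹ · mol = s⁻¹·mol.
s⁻¹·mol is the base-SI form of the katal.

kat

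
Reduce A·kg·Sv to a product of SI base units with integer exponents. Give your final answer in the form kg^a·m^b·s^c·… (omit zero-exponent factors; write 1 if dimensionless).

kg·m²·s⁻²·A

Sv = J/kg (equivalent dose = energy per mass),
    = m²·s⁻².
Combining: A·kg·Sv = A · kg · (m²·s⁻²) = kg·m²·s⁻²·A.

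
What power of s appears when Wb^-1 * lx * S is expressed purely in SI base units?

5

Wb = kg·m²·s⁻²·A⁻¹.
So Wb⁻¹ = kg⁻¹·m⁻²·s²·A.
lx = m⁻²·cd.
S = kg⁻¹·m⁻²·s³·A².
Combining: Wb⁻¹·lx·S = (kg⁻¹·m⁻²·s²·A) · (m⁻²·cd) · (kg⁻¹·m⁻²·s³·A²) = kg⁻²·m⁻⁶·s⁵·A³·cd.
The exponent of s is 5.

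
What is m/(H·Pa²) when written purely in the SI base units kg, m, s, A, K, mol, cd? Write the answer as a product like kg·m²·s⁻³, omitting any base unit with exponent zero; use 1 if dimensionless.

kg⁻³·m·s⁶·A²

H = kg·m²·s⁻²·A⁻².
So H⁻¹ = kg⁻¹·m⁻²·s²·A².
Pa = kg·m⁻¹·s⁻².
So Pa⁻² = kg⁻²·m²·s⁴.
Combining: H⁻¹·m·Pa⁻² = (kg⁻¹·m⁻²·s²·A²) · m · (kg⁻²·m²·s⁴) = kg⁻³·m·s⁶·A².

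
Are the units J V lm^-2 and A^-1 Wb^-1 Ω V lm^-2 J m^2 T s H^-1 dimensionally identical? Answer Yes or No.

No

Left side:
  J = kg·m²·s⁻².
  V = kg·m²·s⁻³·A⁻¹.
  lm = cd.
  So lm⁻² = cd⁻².
  Combining: J·V·lm⁻² = (kg·m²·s⁻²) · (kg·m²·s⁻³·A⁻¹) · cd⁻² = kg²·m⁴·s⁻⁵·A⁻¹·cd⁻².
Right side:
  Wb = V·s (flux: a volt is a weber per second),
      = kg·m²·s⁻²·A⁻¹.
  So Wb⁻¹ = kg⁻¹·m⁻²·s²·A.
  Ω = V/A (resistance = voltage per current),
      = kg·m²·s⁻³·A⁻².
  V = W/A (potential = power per current),
      = kg·m²·s⁻³·A⁻¹.
  lm = cd·sr = cd (luminous flux; sr is dimensionless).
  So lm⁻² = cd⁻².
  J = N·m (work = force × distance),
      = kg·m²·s⁻².
  T = Wb/m² (flux density = flux per area),
      = kg·s⁻²·A⁻¹.
  H = Wb/A (inductance = flux per current),
      = kg·m²·s⁻²·A⁻².
  So H⁻¹ = kg⁻¹·m⁻²·s²·A².
  Combining: A⁻¹·Wb⁻¹·Ω·V·lm⁻²·J·m²·T·s·H⁻¹ = A⁻¹ · (kg⁻¹·m⁻²·s²·A) · (kg·m²·s⁻³·A⁻²) · (kg·m²·s⁻³·A⁻¹) · cd⁻² · (kg·m²·s⁻²) · m² · (kg·s⁻²·A⁻¹) · s · (kg⁻¹·m⁻²·s²·A²) = kg²·m⁴·s⁻⁵·A⁻²·cd⁻².
Left is kg²·m⁴·s⁻⁵·A⁻¹·cd⁻²; right is kg²·m⁴·s⁻⁵·A⁻²·cd⁻² — different.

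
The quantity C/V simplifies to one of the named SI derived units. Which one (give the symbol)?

C = A·s = s·A (charge = current × time).
V = W/A (potential = power per current),
    = kg·m²·s⁻³·A⁻¹.
So V⁻¹ = kg⁻¹·m⁻²·s³·A.
Combining: C·V⁻¹ = (s·A) · (kg⁻¹·m⁻²·s³·A) = kg⁻¹·m⁻²·s⁴·A².
kg⁻¹·m⁻²·s⁴·A² is the base-SI form of the farad.

F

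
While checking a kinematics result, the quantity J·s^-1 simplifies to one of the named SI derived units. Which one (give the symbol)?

W

J = N·m (work = force × distance),
    = kg·m²·s⁻².
Combining: J·s⁻¹ = (kg·m²·s⁻²) · s⁻¹ = kg·m²·s⁻³.
kg·m²·s⁻³ is the base-SI form of the watt.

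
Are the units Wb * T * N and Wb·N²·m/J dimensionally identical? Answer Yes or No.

No

Left side:
  Wb = V·s (flux: a volt is a weber per second),
      = kg·m²·s⁻²·A⁻¹.
  T = Wb/m² (flux density = flux per area),
      = kg·s⁻²·A⁻¹.
  N = kg·m/s² = kg·m·s⁻² (force = mass × acceleration).
  Combining: Wb·T·N = (kg·m²·s⁻²·A⁻¹) · (kg·s⁻²·A⁻¹) · (kg·m·s⁻²) = kg³·m³·s⁻⁶·A⁻².
Right side:
  Wb = V·s (flux: a volt is a weber per second),
      = kg·m²·s⁻²·A⁻¹.
  N = kg·m/s² = kg·m·s⁻² (force = mass × acceleration).
  So N² = kg²·m²·s⁻⁴.
  J = N·m (work = force × distance),
      = kg·m²·s⁻².
  So J⁻¹ = kg⁻¹·m⁻²·s².
  Combining: Wb·N²·m·J⁻¹ = (kg·m²·s⁻²·A⁻¹) · (kg²·m²·s⁻⁴) · m · (kg⁻¹·m⁻²·s²) = kg²·m³·s⁻⁴·A⁻¹.
Left is kg³·m³·s⁻⁶·A⁻²; right is kg²·m³·s⁻⁴·A⁻¹ — different.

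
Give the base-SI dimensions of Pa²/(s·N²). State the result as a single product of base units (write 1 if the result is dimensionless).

Pa = kg·m⁻¹·s⁻².
So Pa² = kg²·m⁻²·s⁻⁴.
N = kg·m·s⁻².
So N⁻² = kg⁻²·m⁻²·s⁴.
Combining: Pa²·s⁻¹·N⁻² = (kg²·m⁻²·s⁻⁴) · s⁻¹ · (kg⁻²·m⁻²·s⁴) = m⁻⁴·s⁻¹.

m⁻⁴·s⁻¹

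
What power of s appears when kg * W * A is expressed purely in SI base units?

-3

W = kg·m²·s⁻³.
Combining: kg·W·A = kg · (kg·m²·s⁻³) · A = kg²·m²·s⁻³·A.
The exponent of s is -3.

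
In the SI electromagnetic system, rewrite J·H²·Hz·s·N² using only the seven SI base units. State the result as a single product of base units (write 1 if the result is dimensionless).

J = N·m (work = force × distance),
    = kg·m²·s⁻².
H = Wb/A (inductance = flux per current),
    = kg·m²·s⁻²·A⁻².
So H² = kg²·m⁴·s⁻⁴·A⁻⁴.
Hz = 1/s = s⁻¹ (frequency is cycles per second).
N = kg·m/s² = kg·m·s⁻² (force = mass × acceleration).
So N² = kg²·m²·s⁻⁴.
Combining: J·H²·Hz·s·N² = (kg·m²·s⁻²) · (kg²·m⁴·s⁻⁴·A⁻⁴) · s⁻¹ · s · (kg²·m²·s⁻⁴) = kg⁵·m⁸·s⁻¹⁰·A⁻⁴.

kg⁵·m⁸·s⁻¹⁰·A⁻⁴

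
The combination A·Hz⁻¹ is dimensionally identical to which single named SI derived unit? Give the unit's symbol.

C

Hz = s⁻¹.
So Hz⁻¹ = s.
Combining: A·Hz⁻¹ = A · s = s·A.
s·A is the base-SI form of the coulomb.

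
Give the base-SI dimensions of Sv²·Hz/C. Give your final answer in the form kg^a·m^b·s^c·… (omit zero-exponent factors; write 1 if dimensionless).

Sv = J/kg (equivalent dose = energy per mass),
    = m²·s⁻².
So Sv² = m⁴·s⁻⁴.
C = A·s = s·A (charge = current × time).
So C⁻¹ = s⁻¹·A⁻¹.
Hz = 1/s = s⁻¹ (frequency is cycles per second).
Combining: Sv²·C⁻¹·Hz = (m⁴·s⁻⁴) · (s⁻¹·A⁻¹) · s⁻¹ = m⁴·s⁻⁶·A⁻¹.

m⁴·s⁻⁶·A⁻¹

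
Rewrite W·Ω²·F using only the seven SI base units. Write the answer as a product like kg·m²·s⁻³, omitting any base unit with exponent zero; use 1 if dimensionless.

kg²·m⁴·s⁻⁵·A⁻²

W = J/s (power = energy per time),
    = kg·m²·s⁻³.
Ω = V/A (resistance = voltage per current),
    = kg·m²·s⁻³·A⁻².
So Ω² = kg²·m⁴·s⁻⁶·A⁻⁴.
F = C/V (capacitance = charge per voltage),
    = A·s/(kg·m²·s⁻³·A⁻¹) (substituting C and V),
    = kg⁻¹·m⁻²·s⁴·A².
Combining: W·Ω²·F = (kg·m²·s⁻³) · (kg²·m⁴·s⁻⁶·A⁻⁴) · (kg⁻¹·m⁻²·s⁴·A²) = kg²·m⁴·s⁻⁵·A⁻².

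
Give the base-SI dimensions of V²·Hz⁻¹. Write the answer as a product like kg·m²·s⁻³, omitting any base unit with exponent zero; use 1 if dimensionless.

kg²·m⁴·s⁻⁵·A⁻²

V = kg·m²·s⁻³·A⁻¹.
So V² = kg²·m⁴·s⁻⁶·A⁻².
Hz = s⁻¹.
So Hz⁻¹ = s.
Combining: V²·Hz⁻¹ = (kg²·m⁴·s⁻⁶·A⁻²) · s = kg²·m⁴·s⁻⁵·A⁻².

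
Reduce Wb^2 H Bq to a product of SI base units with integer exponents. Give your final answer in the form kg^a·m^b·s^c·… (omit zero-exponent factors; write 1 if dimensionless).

Wb = kg·m²·s⁻²·A⁻¹.
So Wb² = kg²·m⁴·s⁻⁴·A⁻².
H = kg·m²·s⁻²·A⁻².
Bq = s⁻¹.
Combining: Wb²·H·Bq = (kg²·m⁴·s⁻⁴·A⁻²) · (kg·m²·s⁻²·A⁻²) · s⁻¹ = kg³·m⁶·s⁻⁷·A⁻⁴.

kg³·m⁶·s⁻⁷·A⁻⁴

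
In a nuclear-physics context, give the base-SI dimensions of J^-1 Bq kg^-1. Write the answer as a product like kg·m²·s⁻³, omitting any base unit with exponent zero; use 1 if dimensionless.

kg⁻²·m⁻²·s

J = kg·m²·s⁻².
So J⁻¹ = kg⁻¹·m⁻²·s².
Bq = s⁻¹.
Combining: J⁻¹·Bq·kg⁻¹ = (kg⁻¹·m⁻²·s²) · s⁻¹ · kg⁻¹ = kg⁻²·m⁻²·s.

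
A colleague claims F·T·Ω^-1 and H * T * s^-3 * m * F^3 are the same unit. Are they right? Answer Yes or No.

No

Left side:
  F = C/V (capacitance = charge per voltage),
      = A·s/(kg·m²·s⁻³·A⁻¹) (substituting C and V),
      = kg⁻¹·m⁻²·s⁴·A².
  T = Wb/m² (flux density = flux per area),
      = kg·s⁻²·A⁻¹.
  Ω = V/A (resistance = voltage per current),
      = kg·m²·s⁻³·A⁻².
  So Ω⁻¹ = kg⁻¹·m⁻²·s³·A².
  Combining: F·T·Ω⁻¹ = (kg⁻¹·m⁻²·s⁴·A²) · (kg·s⁻²·A⁻¹) · (kg⁻¹·m⁻²·s³·A²) = kg⁻¹·m⁻⁴·s⁵·A³.
Right side:
  H = kg·m²·s⁻²·A⁻².
  T = kg·s⁻²·A⁻¹.
  F = kg⁻¹·m⁻²·s⁴·A².
  So F³ = kg⁻³·m⁻⁶·s¹²·A⁶.
  Combining: H·T·s⁻³·m·F³ = (kg·m²·s⁻²·A⁻²) · (kg·s⁻²·A⁻¹) · s⁻³ · m · (kg⁻³·m⁻⁶·s¹²·A⁶) = kg⁻¹·m⁻³·s⁵·A³.
Left is kg⁻¹·m⁻⁴·s⁵·A³; right is kg⁻¹·m⁻³·s⁵·A³ — different.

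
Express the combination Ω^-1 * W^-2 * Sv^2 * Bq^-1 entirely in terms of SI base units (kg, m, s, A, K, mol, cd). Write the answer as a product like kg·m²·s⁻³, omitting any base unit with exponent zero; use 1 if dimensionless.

Ω = V/A (resistance = voltage per current),
    = kg·m²·s⁻³·A⁻².
So Ω⁻¹ = kg⁻¹·m⁻²·s³·A².
W = J/s (power = energy per time),
    = kg·m²·s⁻³.
So W⁻² = kg⁻²·m⁻⁴·s⁶.
Sv = J/kg (equivalent dose = energy per mass),
    = m²·s⁻².
So Sv² = m⁴·s⁻⁴.
Bq = 1/s = s⁻¹ (activity is decays per second).
So Bq⁻¹ = s.
Combining: Ω⁻¹·W⁻²·Sv²·Bq⁻¹ = (kg⁻¹·m⁻²·s³·A²) · (kg⁻²·m⁻⁴·s⁶) · (m⁴·s⁻⁴) · s = kg⁻³·m⁻²·s⁶·A².

kg⁻³·m⁻²·s⁶·A²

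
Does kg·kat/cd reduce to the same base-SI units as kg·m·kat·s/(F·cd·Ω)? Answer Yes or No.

No

Left side:
  kat = s⁻¹·mol.
  Combining: kg·kat·cd⁻¹ = kg · (s⁻¹·mol) · cd⁻¹ = kg·s⁻¹·mol·cd⁻¹.
Right side:
  F = C/V (capacitance = charge per voltage),
      = A·s/(kg·m²·s⁻³·A⁻¹) (substituting C and V),
      = kg⁻¹·m⁻²·s⁴·A².
  So F⁻¹ = kg·m²·s⁻⁴·A⁻².
  kat = mol/s = s⁻¹·mol (catalytic activity).
  Ω = V/A (resistance = voltage per current),
      = kg·m²·s⁻³·A⁻².
  So Ω⁻¹ = kg⁻¹·m⁻²·s³·A².
  Combining: F⁻¹·kg·cd⁻¹·m·kat·Ω⁻¹·s = (kg·m²·s⁻⁴·A⁻²) · kg · cd⁻¹ · m · (s⁻¹·mol) · (kg⁻¹·m⁻²·s³·A²) · s = kg·m·s⁻¹·mol·cd⁻¹.
Left is kg·s⁻¹·mol·cd⁻¹; right is kg·m·s⁻¹·mol·cd⁻¹ — different.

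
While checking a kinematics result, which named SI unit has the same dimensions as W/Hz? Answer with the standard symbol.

W = J/s (power = energy per time),
    = kg·m²·s⁻³.
Hz = 1/s = s⁻¹ (frequency is cycles per second).
So Hz⁻¹ = s.
Combining: W·Hz⁻¹ = (kg·m²·s⁻³) · s = kg·m²·s⁻².
kg·m²·s⁻² is the base-SI form of the joule.

J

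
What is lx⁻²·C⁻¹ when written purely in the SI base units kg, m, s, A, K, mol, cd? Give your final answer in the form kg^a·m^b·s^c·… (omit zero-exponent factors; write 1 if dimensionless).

m⁴·s⁻¹·A⁻¹·cd⁻²

lx = lm/m² (illuminance = luminous flux per area),
    = m⁻²·cd.
So lx⁻² = m⁴·cd⁻².
C = A·s = s·A (charge = current × time).
So C⁻¹ = s⁻¹·A⁻¹.
Combining: lx⁻²·C⁻¹ = (m⁴·cd⁻²) · (s⁻¹·A⁻¹) = m⁴·s⁻¹·A⁻¹·cd⁻².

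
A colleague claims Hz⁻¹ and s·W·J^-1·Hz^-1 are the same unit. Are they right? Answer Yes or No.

Yes

Left side:
  Hz = 1/s = s⁻¹ (frequency is cycles per second).
  So Hz⁻¹ = s.
Right side:
  W = J/s (power = energy per time),
      = kg·m²·s⁻³.
  J = N·m (work = force × distance),
      = kg·m²·s⁻².
  So J⁻¹ = kg⁻¹·m⁻²·s².
  Hz = 1/s = s⁻¹ (frequency is cycles per second).
  So Hz⁻¹ = s.
  Combining: s·W·J⁻¹·Hz⁻¹ = s · (kg·m²·s⁻³) · (kg⁻¹·m⁻²·s²) · s = s.
Both reduce to s.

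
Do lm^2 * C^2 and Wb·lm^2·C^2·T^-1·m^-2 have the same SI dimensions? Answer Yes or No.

Yes

Left side:
  lm = cd.
  So lm² = cd².
  C = s·A.
  So C² = s²·A².
  Combining: lm²·C² = cd² · (s²·A²) = s²·A²·cd².
Right side:
  Wb = kg·m²·s⁻²·A⁻¹.
  lm = cd.
  So lm² = cd².
  C = s·A.
  So C² = s²·A².
  T = kg·s⁻²·A⁻¹.
  So T⁻¹ = kg⁻¹·s²·A.
  Combining: Wb·lm²·C²·T⁻¹·m⁻² = (kg·m²·s⁻²·A⁻¹) · cd² · (s²·A²) · (kg⁻¹·s²·A) · m⁻² = s²·A²·cd².
Both reduce to s²·A²·cd².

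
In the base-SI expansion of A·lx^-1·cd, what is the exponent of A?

lx = m⁻²·cd.
So lx⁻¹ = m²·cd⁻¹.
Combining: A·lx⁻¹·cd = A · (m²·cd⁻¹) · cd = m²·A.
The exponent of A is 1.

1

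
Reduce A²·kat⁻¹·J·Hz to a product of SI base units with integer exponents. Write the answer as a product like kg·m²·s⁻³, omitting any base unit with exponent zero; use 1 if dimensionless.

kat = mol/s = s⁻¹·mol (catalytic activity).
So kat⁻¹ = s·mol⁻¹.
J = N·m (work = force × distance),
    = kg·m²·s⁻².
Hz = 1/s = s⁻¹ (frequency is cycles per second).
Combining: A²·kat⁻¹·J·Hz = A² · (s·mol⁻¹) · (kg·m²·s⁻²) · s⁻¹ = kg·m²·s⁻²·A²·mol⁻¹.

kg·m²·s⁻²·A²·mol⁻¹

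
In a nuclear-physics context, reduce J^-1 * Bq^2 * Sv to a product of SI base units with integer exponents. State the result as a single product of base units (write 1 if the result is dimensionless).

J = kg·m²·s⁻².
So J⁻¹ = kg⁻¹·m⁻²·s².
Bq = s⁻¹.
So Bq² = s⁻².
Sv = m²·s⁻².
Combining: J⁻¹·Bq²·Sv = (kg⁻¹·m⁻²·s²) · s⁻² · (m²·s⁻²) = kg⁻¹·s⁻².

kg⁻¹·s⁻²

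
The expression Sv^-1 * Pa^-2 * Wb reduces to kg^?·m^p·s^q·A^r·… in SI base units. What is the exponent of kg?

Sv = m²·s⁻².
So Sv⁻¹ = m⁻²·s².
Pa = kg·m⁻¹·s⁻².
So Pa⁻² = kg⁻²·m²·s⁴.
Wb = kg·m²·s⁻²·A⁻¹.
Combining: Sv⁻¹·Pa⁻²·Wb = (m⁻²·s²) · (kg⁻²·m²·s⁴) · (kg·m²·s⁻²·A⁻¹) = kg⁻¹·m²·s⁴·A⁻¹.
The exponent of kg is -1.

-1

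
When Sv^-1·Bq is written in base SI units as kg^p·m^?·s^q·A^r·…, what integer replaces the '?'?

-2

Sv = m²·s⁻².
So Sv⁻¹ = m⁻²·s².
Bq = s⁻¹.
Combining: Sv⁻¹·Bq = (m⁻²·s²) · s⁻¹ = m⁻²·s.
The exponent of m is -2.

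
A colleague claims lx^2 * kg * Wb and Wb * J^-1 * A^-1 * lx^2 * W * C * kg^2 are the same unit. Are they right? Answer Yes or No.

Left side:
  lx = m⁻²·cd.
  So lx² = m⁻⁴·cd².
  Wb = kg·m²·s⁻²·A⁻¹.
  Combining: lx²·kg·Wb = (m⁻⁴·cd²) · kg · (kg·m²·s⁻²·A⁻¹) = kg²·m⁻²·s⁻²·A⁻¹·cd².
Right side:
  Wb = V·s (flux: a volt is a weber per second),
      = kg·m²·s⁻²·A⁻¹.
  J = N·m (work = force × distance),
      = kg·m²·s⁻².
  So J⁻¹ = kg⁻¹·m⁻²·s².
  lx = lm/m² (illuminance = luminous flux per area),
      = m⁻²·cd.
  So lx² = m⁻⁴·cd².
  W = J/s (power = energy per time),
      = kg·m²·s⁻³.
  C = A·s = s·A (charge = current × time).
  Combining: Wb·J⁻¹·A⁻¹·lx²·W·C·kg² = (kg·m²·s⁻²·A⁻¹) · (kg⁻¹·m⁻²·s²) · A⁻¹ · (m⁻⁴·cd²) · (kg·m²·s⁻³) · (s·A) · kg² = kg³·m⁻²·s⁻²·A⁻¹·cd².
Left is kg²·m⁻²·s⁻²·A⁻¹·cd²; right is kg³·m⁻²·s⁻²·A⁻¹·cd² — different.

No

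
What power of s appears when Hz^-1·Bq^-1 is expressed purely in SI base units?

2

Hz = 1/s = s⁻¹ (frequency is cycles per second).
So Hz⁻¹ = s.
Bq = 1/s = s⁻¹ (activity is decays per second).
So Bq⁻¹ = s.
Combining: Hz⁻¹·Bq⁻¹ = s · s = s².
The exponent of s is 2.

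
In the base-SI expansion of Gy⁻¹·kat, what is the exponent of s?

1

Gy = m²·s⁻².
So Gy⁻¹ = m⁻²·s².
kat = s⁻¹·mol.
Combining: Gy⁻¹·kat = (m⁻²·s²) · (s⁻¹·mol) = m⁻²·s·mol.
The exponent of s is 1.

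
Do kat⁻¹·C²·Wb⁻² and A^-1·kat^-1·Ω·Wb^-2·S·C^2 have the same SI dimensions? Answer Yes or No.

Left side:
  kat = mol/s = s⁻¹·mol (catalytic activity).
  So kat⁻¹ = s·mol⁻¹.
  C = A·s = s·A (charge = current × time).
  So C² = s²·A².
  Wb = V·s (flux: a volt is a weber per second),
      = kg·m²·s⁻²·A⁻¹.
  So Wb⁻² = kg⁻²·m⁻⁴·s⁴·A².
  Combining: kat⁻¹·C²·Wb⁻² = (s·mol⁻¹) · (s²·A²) · (kg⁻²·m⁻⁴·s⁴·A²) = kg⁻²·m⁻⁴·s⁷·A⁴·mol⁻¹.
Right side:
  kat = mol/s = s⁻¹·mol (catalytic activity).
  So kat⁻¹ = s·mol⁻¹.
  Ω = V/A (resistance = voltage per current),
      = kg·m²·s⁻³·A⁻².
  Wb = V·s (flux: a volt is a weber per second),
      = kg·m²·s⁻²·A⁻¹.
  So Wb⁻² = kg⁻²·m⁻⁴·s⁴·A².
  S = 1/Ω (conductance is reciprocal resistance),
      = kg⁻¹·m⁻²·s³·A².
  C = A·s = s·A (charge = current × time).
  So C² = s²·A².
  Combining: A⁻¹·kat⁻¹·Ω·Wb⁻²·S·C² = A⁻¹ · (s·mol⁻¹) · (kg·m²·s⁻³·A⁻²) · (kg⁻²·m⁻⁴·s⁴·A²) · (kg⁻¹·m⁻²·s³·A²) · (s²·A²) = kg⁻²·m⁻⁴·s⁷·A³·mol⁻¹.
Left is kg⁻²·m⁻⁴·s⁷·A⁴·mol⁻¹; right is kg⁻²·m⁻⁴·s⁷·A³·mol⁻¹ — different.

No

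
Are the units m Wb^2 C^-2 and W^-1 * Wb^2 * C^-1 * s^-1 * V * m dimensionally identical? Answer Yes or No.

Left side:
  Wb = V·s (flux: a volt is a weber per second),
      = kg·m²·s⁻²·A⁻¹.
  So Wb² = kg²·m⁴·s⁻⁴·A⁻².
  C = A·s = s·A (charge = current × time).
  So C⁻² = s⁻²·A⁻².
  Combining: m·Wb²·C⁻² = m · (kg²·m⁴·s⁻⁴·A⁻²) · (s⁻²·A⁻²) = kg²·m⁵·s⁻⁶·A⁻⁴.
Right side:
  W = kg·m²·s⁻³.
  So W⁻¹ = kg⁻¹·m⁻²·s³.
  Wb = kg·m²·s⁻²·A⁻¹.
  So Wb² = kg²·m⁴·s⁻⁴·A⁻².
  C = s·A.
  So C⁻¹ = s⁻¹·A⁻¹.
  V = kg·m²·s⁻³·A⁻¹.
  Combining: W⁻¹·Wb²·C⁻¹·s⁻¹·V·m = (kg⁻¹·m⁻²·s³) · (kg²·m⁴·s⁻⁴·A⁻²) · (s⁻¹·A⁻¹) · s⁻¹ · (kg·m²·s⁻³·A⁻¹) · m = kg²·m⁵·s⁻⁶·A⁻⁴.
Both reduce to kg²·m⁵·s⁻⁶·A⁻⁴.

Yes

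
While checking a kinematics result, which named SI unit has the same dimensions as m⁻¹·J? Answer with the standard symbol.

N

J = kg·m²·s⁻².
Combining: m⁻¹·J = m⁻¹ · (kg·m²·s⁻²) = kg·m·s⁻².
kg·m·s⁻² is the base-SI form of the newton.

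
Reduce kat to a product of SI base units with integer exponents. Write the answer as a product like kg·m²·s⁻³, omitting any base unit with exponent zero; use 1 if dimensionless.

kat = s⁻¹·mol.

s⁻¹·mol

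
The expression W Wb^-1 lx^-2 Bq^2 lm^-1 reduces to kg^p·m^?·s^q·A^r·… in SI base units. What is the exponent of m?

4

W = J/s (power = energy per time),
    = kg·m²·s⁻³.
Wb = V·s (flux: a volt is a weber per second),
    = kg·m²·s⁻²·A⁻¹.
So Wb⁻¹ = kg⁻¹·m⁻²·s²·A.
lx = lm/m² (illuminance = luminous flux per area),
    = m⁻²·cd.
So lx⁻² = m⁴·cd⁻².
Bq = 1/s = s⁻¹ (activity is decays per second).
So Bq² = s⁻².
lm = cd·sr = cd (luminous flux; sr is dimensionless).
So lm⁻¹ = cd⁻¹.
Combining: W·Wb⁻¹·lx⁻²·Bq²·lm⁻¹ = (kg·m²·s⁻³) · (kg⁻¹·m⁻²·s²·A) · (m⁴·cd⁻²) · s⁻² · cd⁻¹ = m⁴·s⁻³·A·cd⁻³.
The exponent of m is 4.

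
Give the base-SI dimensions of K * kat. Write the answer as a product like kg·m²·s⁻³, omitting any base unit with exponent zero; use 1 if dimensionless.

kat = mol/s = s⁻¹·mol (catalytic activity).
Combining: K·kat = K · (s⁻¹·mol) = s⁻¹·K·mol.

s⁻¹·K·mol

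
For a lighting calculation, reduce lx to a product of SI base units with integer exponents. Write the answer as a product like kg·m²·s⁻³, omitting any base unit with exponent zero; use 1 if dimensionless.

lx = lm/m² (illuminance = luminous flux per area),
    = m⁻²·cd.

m⁻²·cd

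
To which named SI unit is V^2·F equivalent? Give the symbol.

J

V = kg·m²·s⁻³·A⁻¹.
So V² = kg²·m⁴·s⁻⁶·A⁻².
F = kg⁻¹·m⁻²·s⁴·A².
Combining: V²·F = (kg²·m⁴·s⁻⁶·A⁻²) · (kg⁻¹·m⁻²·s⁴·A²) = kg·m²·s⁻².
kg·m²·s⁻² is the base-SI form of the joule.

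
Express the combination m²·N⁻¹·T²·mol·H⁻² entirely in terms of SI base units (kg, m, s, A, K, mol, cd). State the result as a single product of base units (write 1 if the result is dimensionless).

N = kg·m·s⁻².
So N⁻¹ = kg⁻¹·m⁻¹·s².
T = kg·s⁻²·A⁻¹.
So T² = kg²·s⁻⁴·A⁻².
H = kg·m²·s⁻²·A⁻².
So H⁻² = kg⁻²·m⁻⁴·s⁴·A⁴.
Combining: m²·N⁻¹·T²·mol·H⁻² = m² · (kg⁻¹·m⁻¹·s²) · (kg²·s⁻⁴·A⁻²) · mol · (kg⁻²·m⁻⁴·s⁴·A⁴) = kg⁻¹·m⁻³·s²·A²·mol.

kg⁻¹·m⁻³·s²·A²·mol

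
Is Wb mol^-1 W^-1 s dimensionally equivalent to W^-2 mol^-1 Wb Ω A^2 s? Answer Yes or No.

Yes

Left side:
  Wb = V·s (flux: a volt is a weber per second),
      = kg·m²·s⁻²·A⁻¹.
  W = J/s (power = energy per time),
      = kg·m²·s⁻³.
  So W⁻¹ = kg⁻¹·m⁻²·s³.
  Combining: Wb·mol⁻¹·W⁻¹·s = (kg·m²·s⁻²·A⁻¹) · mol⁻¹ · (kg⁻¹·m⁻²·s³) · s = s²·A⁻¹·mol⁻¹.
Right side:
  W = J/s (power = energy per time),
      = kg·m²·s⁻³.
  So W⁻² = kg⁻²·m⁻⁴·s⁶.
  Wb = V·s (flux: a volt is a weber per second),
      = kg·m²·s⁻²·A⁻¹.
  Ω = V/A (resistance = voltage per current),
      = kg·m²·s⁻³·A⁻².
  Combining: W⁻²·mol⁻¹·Wb·Ω·A²·s = (kg⁻²·m⁻⁴·s⁶) · mol⁻¹ · (kg·m²·s⁻²·A⁻¹) · (kg·m²·s⁻³·A⁻²) · A² · s = s²·A⁻¹·mol⁻¹.
Both reduce to s²·A⁻¹·mol⁻¹.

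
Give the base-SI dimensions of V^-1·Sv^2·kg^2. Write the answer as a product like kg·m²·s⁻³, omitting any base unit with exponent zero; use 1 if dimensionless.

V = W/A (potential = power per current),
    = kg·m²·s⁻³·A⁻¹.
So V⁻¹ = kg⁻¹·m⁻²·s³·A.
Sv = J/kg (equivalent dose = energy per mass),
    = m²·s⁻².
So Sv² = m⁴·s⁻⁴.
Combining: V⁻¹·Sv²·kg² = (kg⁻¹·m⁻²·s³·A) · (m⁴·s⁻⁴) · kg² = kg·m²·s⁻¹·A.

kg·m²·s⁻¹·A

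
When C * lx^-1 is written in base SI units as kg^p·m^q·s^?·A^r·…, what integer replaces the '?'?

C = A·s = s·A (charge = current × time).
lx = lm/m² (illuminance = luminous flux per area),
    = m⁻²·cd.
So lx⁻¹ = m²·cd⁻¹.
Combining: C·lx⁻¹ = (s·A) · (m²·cd⁻¹) = m²·s·A·cd⁻¹.
The exponent of s is 1.

1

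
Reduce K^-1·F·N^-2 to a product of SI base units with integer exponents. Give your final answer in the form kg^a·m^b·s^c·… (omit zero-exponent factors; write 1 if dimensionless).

kg⁻³·m⁻⁴·s⁸·A²·K⁻¹

F = C/V (capacitance = charge per voltage),
    = A·s/(kg·m²·s⁻³·A⁻¹) (substituting C and V),
    = kg⁻¹·m⁻²·s⁴·A².
N = kg·m/s² = kg·m·s⁻² (force = mass × acceleration).
So N⁻² = kg⁻²·m⁻²·s⁴.
Combining: K⁻¹·F·N⁻² = K⁻¹ · (kg⁻¹·m⁻²·s⁴·A²) · (kg⁻²·m⁻²·s⁴) = kg⁻³·m⁻⁴·s⁸·A²·K⁻¹.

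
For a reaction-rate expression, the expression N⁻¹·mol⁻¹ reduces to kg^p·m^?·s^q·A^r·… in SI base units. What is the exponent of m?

-1

N = kg·m·s⁻².
So N⁻¹ = kg⁻¹·m⁻¹·s².
Combining: N⁻¹·mol⁻¹ = (kg⁻¹·m⁻¹·s²) · mol⁻¹ = kg⁻¹·m⁻¹·s²·mol⁻¹.
The exponent of m is -1.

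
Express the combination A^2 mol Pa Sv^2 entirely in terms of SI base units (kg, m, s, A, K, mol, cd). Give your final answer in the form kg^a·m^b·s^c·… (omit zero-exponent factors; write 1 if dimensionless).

Pa = N/m² (pressure = force per area),
    = kg·m⁻¹·s⁻².
Sv = J/kg (equivalent dose = energy per mass),
    = m²·s⁻².
So Sv² = m⁴·s⁻⁴.
Combining: A²·mol·Pa·Sv² = A² · mol · (kg·m⁻¹·s⁻²) · (m⁴·s⁻⁴) = kg·m³·s⁻⁶·A²·mol.

kg·m³·s⁻⁶·A²·mol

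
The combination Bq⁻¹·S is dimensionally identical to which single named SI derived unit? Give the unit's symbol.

F

Bq = s⁻¹.
So Bq⁻¹ = s.
S = kg⁻¹·m⁻²·s³·A².
Combining: Bq⁻¹·S = s · (kg⁻¹·m⁻²·s³·A²) = kg⁻¹·m⁻²·s⁴·A².
kg⁻¹·m⁻²·s⁴·A² is the base-SI form of the farad.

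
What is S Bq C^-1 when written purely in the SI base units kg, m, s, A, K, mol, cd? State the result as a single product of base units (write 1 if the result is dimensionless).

kg⁻¹·m⁻²·s·A

S = kg⁻¹·m⁻²·s³·A².
Bq = s⁻¹.
C = s·A.
So C⁻¹ = s⁻¹·A⁻¹.
Combining: S·Bq·C⁻¹ = (kg⁻¹·m⁻²·s³·A²) · s⁻¹ · (s⁻¹·A⁻¹) = kg⁻¹·m⁻²·s·A.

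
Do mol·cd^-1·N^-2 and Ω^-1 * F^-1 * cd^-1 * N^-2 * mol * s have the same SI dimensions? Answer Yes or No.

Left side:
  N = kg·m·s⁻².
  So N⁻² = kg⁻²·m⁻²·s⁴.
  Combining: mol·cd⁻¹·N⁻² = mol · cd⁻¹ · (kg⁻²·m⁻²·s⁴) = kg⁻²·m⁻²·s⁴·mol·cd⁻¹.
Right side:
  Ω = kg·m²·s⁻³·A⁻².
  So Ω⁻¹ = kg⁻¹·m⁻²·s³·A².
  F = kg⁻¹·m⁻²·s⁴·A².
  So F⁻¹ = kg·m²·s⁻⁴·A⁻².
  N = kg·m·s⁻².
  So N⁻² = kg⁻²·m⁻²·s⁴.
  Combining: Ω⁻¹·F⁻¹·cd⁻¹·N⁻²·mol·s = (kg⁻¹·m⁻²·s³·A²) · (kg·m²·s⁻⁴·A⁻²) · cd⁻¹ · (kg⁻²·m⁻²·s⁴) · mol · s = kg⁻²·m⁻²·s⁴·mol·cd⁻¹.
Both reduce to kg⁻²·m⁻²·s⁴·mol·cd⁻¹.

Yes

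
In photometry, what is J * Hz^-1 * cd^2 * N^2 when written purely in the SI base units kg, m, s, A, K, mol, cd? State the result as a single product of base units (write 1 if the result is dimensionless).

kg³·m⁴·s⁻⁵·cd²

J = kg·m²·s⁻².
Hz = s⁻¹.
So Hz⁻¹ = s.
N = kg·m·s⁻².
So N² = kg²·m²·s⁻⁴.
Combining: J·Hz⁻¹·cd²·N² = (kg·m²·s⁻²) · s · cd² · (kg²·m²·s⁻⁴) = kg³·m⁴·s⁻⁵·cd².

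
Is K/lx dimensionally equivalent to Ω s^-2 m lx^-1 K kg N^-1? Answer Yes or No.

No

Left side:
  lx = m⁻²·cd.
  So lx⁻¹ = m²·cd⁻¹.
  Combining: lx⁻¹·K = (m²·cd⁻¹) · K = m²·K·cd⁻¹.
Right side:
  Ω = V/A (resistance = voltage per current),
      = kg·m²·s⁻³·A⁻².
  lx = lm/m² (illuminance = luminous flux per area),
      = m⁻²·cd.
  So lx⁻¹ = m²·cd⁻¹.
  N = kg·m/s² = kg·m·s⁻² (force = mass × acceleration).
  So N⁻¹ = kg⁻¹·m⁻¹·s².
  Combining: Ω·s⁻²·m·lx⁻¹·K·kg·N⁻¹ = (kg·m²·s⁻³·A⁻²) · s⁻² · m · (m²·cd⁻¹) · K · kg · (kg⁻¹·m⁻¹·s²) = kg·m⁴·s⁻³·A⁻²·K·cd⁻¹.
Left is m²·K·cd⁻¹; right is kg·m⁴·s⁻³·A⁻²·K·cd⁻¹ — different.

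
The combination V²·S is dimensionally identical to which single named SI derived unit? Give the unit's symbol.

W

V = kg·m²·s⁻³·A⁻¹.
So V² = kg²·m⁴·s⁻⁶·A⁻².
S = kg⁻¹·m⁻²·s³·A².
Combining: V²·S = (kg²·m⁴·s⁻⁶·A⁻²) · (kg⁻¹·m⁻²·s³·A²) = kg·m²·s⁻³.
kg·m²·s⁻³ is the base-SI form of the watt.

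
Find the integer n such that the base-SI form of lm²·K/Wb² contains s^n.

4

Wb = V·s (flux: a volt is a weber per second),
    = kg·m²·s⁻²·A⁻¹.
So Wb⁻² = kg⁻²·m⁻⁴·s⁴·A².
lm = cd·sr = cd (luminous flux; sr is dimensionless).
So lm² = cd².
Combining: Wb⁻²·lm²·K = (kg⁻²·m⁻⁴·s⁴·A²) · cd² · K = kg⁻²·m⁻⁴·s⁴·A²·K·cd².
The exponent of s is 4.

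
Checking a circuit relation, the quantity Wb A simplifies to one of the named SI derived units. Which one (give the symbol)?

J

Wb = V·s (flux: a volt is a weber per second),
    = kg·m²·s⁻²·A⁻¹.
Combining: Wb·A = (kg·m²·s⁻²·A⁻¹) · A = kg·m²·s⁻².
kg·m²·s⁻² is the base-SI form of the joule.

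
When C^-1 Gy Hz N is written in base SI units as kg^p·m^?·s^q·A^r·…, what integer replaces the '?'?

C = A·s = s·A (charge = current × time).
So C⁻¹ = s⁻¹·A⁻¹.
Gy = J/kg (absorbed dose = energy per mass),
    = m²·s⁻².
Hz = 1/s = s⁻¹ (frequency is cycles per second).
N = kg·m/s² = kg·m·s⁻² (force = mass × acceleration).
Combining: C⁻¹·Gy·Hz·N = (s⁻¹·A⁻¹) · (m²·s⁻²) · s⁻¹ · (kg·m·s⁻²) = kg·m³·s⁻⁶·A⁻¹.
The exponent of m is 3.

3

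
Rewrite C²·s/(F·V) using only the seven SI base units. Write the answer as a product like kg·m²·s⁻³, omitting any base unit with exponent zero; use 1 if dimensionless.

s²·A

F = kg⁻¹·m⁻²·s⁴·A².
So F⁻¹ = kg·m²·s⁻⁴·A⁻².
C = s·A.
So C² = s²·A².
V = kg·m²·s⁻³·A⁻¹.
So V⁻¹ = kg⁻¹·m⁻²·s³·A.
Combining: F⁻¹·C²·s·V⁻¹ = (kg·m²·s⁻⁴·A⁻²) · (s²·A²) · s · (kg⁻¹·m⁻²·s³·A) = s²·A.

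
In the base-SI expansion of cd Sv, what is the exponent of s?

Sv = J/kg (equivalent dose = energy per mass),
    = m²·s⁻².
Combining: cd·Sv = cd · (m²·s⁻²) = m²·s⁻²·cd.
The exponent of s is -2.

-2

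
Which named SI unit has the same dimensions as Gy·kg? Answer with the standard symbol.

Gy = J/kg (absorbed dose = energy per mass),
    = m²·s⁻².
Combining: Gy·kg = (m²·s⁻²) · kg = kg·m²·s⁻².
kg·m²·s⁻² is the base-SI form of the joule.

J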